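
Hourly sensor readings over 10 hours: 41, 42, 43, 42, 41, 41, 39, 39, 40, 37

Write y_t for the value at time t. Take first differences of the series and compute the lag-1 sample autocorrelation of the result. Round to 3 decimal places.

First differences Δy: 1, 1, -1, -1, 0, -2, 0, 1, -3
Mean of differences = -0.4444
Numerator Σ(Δy_t−Δȳ)(Δy_{t+1}−Δȳ) = -3.0864
Denominator Σ(Δy_t−Δȳ)² = 16.2222
r_1(Δy) = -3.0864 / 16.2222 = -0.190

-0.190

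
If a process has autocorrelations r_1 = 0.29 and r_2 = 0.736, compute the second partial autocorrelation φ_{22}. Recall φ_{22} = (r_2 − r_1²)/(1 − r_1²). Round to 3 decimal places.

0.712

φ_{22} = (r_2 − r_1²) / (1 − r_1²)
r_1² = (0.29)² = 0.0841
Numerator = 0.736 − 0.0841 = 0.6519; denominator = 1 − 0.0841 = 0.9159
φ_{22} = 0.6519 / 0.9159 = 0.712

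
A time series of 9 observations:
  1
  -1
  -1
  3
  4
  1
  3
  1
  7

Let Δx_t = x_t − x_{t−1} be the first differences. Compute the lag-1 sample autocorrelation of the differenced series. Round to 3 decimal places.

First differences Δx: -2, 0, 4, 1, -3, 2, -2, 6
Mean of differences = 0.7500
Numerator Σ(Δx_t−Δx̄)(Δx_{t+1}−Δx̄) = -23.0625
Denominator Σ(Δx_t−Δx̄)² = 69.5000
r_1(Δx) = -23.0625 / 69.5000 = -0.332

-0.332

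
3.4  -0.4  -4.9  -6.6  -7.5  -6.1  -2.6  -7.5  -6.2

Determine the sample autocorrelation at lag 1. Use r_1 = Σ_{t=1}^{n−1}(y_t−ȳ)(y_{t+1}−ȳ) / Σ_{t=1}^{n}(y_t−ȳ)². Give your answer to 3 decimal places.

Mean ȳ = (3.4 − 0.4 − 4.9 − 6.6 − 7.5 − 6.1 − 2.6 − 7.5 − 6.2)/9 = -4.2667
Numerator Σ_{t=1}^{8}(y_t−ȳ)(y_{t+1}−ȳ) = 39.9522
Denominator Σ(y_t−ȳ)² = 110.3600
r_1 = 39.9522 / 110.3600 = 0.362

0.362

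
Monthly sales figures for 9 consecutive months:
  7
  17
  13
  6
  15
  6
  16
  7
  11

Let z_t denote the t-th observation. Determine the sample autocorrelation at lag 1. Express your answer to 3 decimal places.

-0.655

Mean z̄ = (7 + 17 + 13 + 6 + 15 + 6 + 16 + 7 + 11)/9 = 10.8889
Numerator Σ_{t=1}^{8}(z_t−z̄)(z_{t+1}−z̄) = -106.6790
Denominator Σ(z_t−z̄)² = 162.8889
r_1 = -106.6790 / 162.8889 = -0.655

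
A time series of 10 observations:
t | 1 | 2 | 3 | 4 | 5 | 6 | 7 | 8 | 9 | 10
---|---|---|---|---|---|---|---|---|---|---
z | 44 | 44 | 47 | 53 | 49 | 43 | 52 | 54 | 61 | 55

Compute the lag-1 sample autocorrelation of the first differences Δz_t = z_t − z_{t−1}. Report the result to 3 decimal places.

First differences Δz: 0, 3, 6, -4, -6, 9, 2, 7, -6
Mean of differences = 1.2222
Numerator Σ(Δz_t−Δz̄)(Δz_{t+1}−Δz̄) = -68.2716
Denominator Σ(Δz_t−Δz̄)² = 253.5556
r_1(Δz) = -68.2716 / 253.5556 = -0.269

-0.269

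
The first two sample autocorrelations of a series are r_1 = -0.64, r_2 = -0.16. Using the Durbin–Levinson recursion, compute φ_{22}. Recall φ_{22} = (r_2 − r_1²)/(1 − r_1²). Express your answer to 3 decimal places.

φ_{22} = (r_2 − r_1²) / (1 − r_1²)
r_1² = (-0.64)² = 0.4096
Numerator = -0.16 − 0.4096 = -0.5696; denominator = 1 − 0.4096 = 0.5904
φ_{22} = -0.5696 / 0.5904 = -0.965

-0.965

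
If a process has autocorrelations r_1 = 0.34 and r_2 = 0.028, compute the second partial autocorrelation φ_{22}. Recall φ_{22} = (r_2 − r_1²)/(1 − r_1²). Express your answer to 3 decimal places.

φ_{22} = (r_2 − r_1²) / (1 − r_1²)
r_1² = (0.34)² = 0.1156
Numerator = 0.028 − 0.1156 = -0.0876; denominator = 1 − 0.1156 = 0.8844
φ_{22} = -0.0876 / 0.8844 = -0.099

-0.099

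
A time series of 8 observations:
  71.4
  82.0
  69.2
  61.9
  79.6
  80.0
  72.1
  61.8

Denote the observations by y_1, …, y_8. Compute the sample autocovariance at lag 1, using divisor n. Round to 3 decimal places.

-3.145

Mean ȳ = (71.4 + 82.0 + 69.2 + 61.9 + 79.6 + 80.0 + 72.1 + 61.8)/8 = 72.2500
Deviations: -0.8500, 9.7500, -3.0500, -10.3500, 7.3500, 7.7500, -0.1500, -10.4500
Σ_{t=1}^{7}(y_t−ȳ)(y_{t+1}−ȳ) = -25.1625
γ_1 = -25.1625 / 8 = -3.145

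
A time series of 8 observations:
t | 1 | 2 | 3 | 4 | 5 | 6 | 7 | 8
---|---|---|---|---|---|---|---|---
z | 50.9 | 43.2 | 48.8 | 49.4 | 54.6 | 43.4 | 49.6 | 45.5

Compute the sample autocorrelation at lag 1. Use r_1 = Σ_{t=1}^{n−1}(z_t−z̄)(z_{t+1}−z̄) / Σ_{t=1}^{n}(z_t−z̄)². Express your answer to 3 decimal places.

-0.460

Mean z̄ = (50.9 + 43.2 + 48.8 + 49.4 + 54.6 + 43.4 + 49.6 + 45.5)/8 = 48.1750
Deviations from mean: 2.7250, -4.9750, 0.6250, 1.2250, 6.4250, -4.7750, 1.4250, -2.6750
Σ(z_t−z̄)(z_{t+1}−z̄) = (-13.5569) + (-3.1094) + (0.7656) + (7.8706) + (-30.6794) + (-6.8044) + (-3.8119) = -49.3256
Denominator Σ(z_t−z̄)² = 107.3350
r_1 = -49.3256 / 107.3350 = -0.460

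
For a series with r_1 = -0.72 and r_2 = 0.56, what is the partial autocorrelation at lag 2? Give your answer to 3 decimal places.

0.086

φ_{22} = (r_2 − r_1²) / (1 − r_1²)
r_1² = (-0.72)² = 0.5184
Numerator = 0.56 − 0.5184 = 0.0416; denominator = 1 − 0.5184 = 0.4816
φ_{22} = 0.0416 / 0.4816 = 0.086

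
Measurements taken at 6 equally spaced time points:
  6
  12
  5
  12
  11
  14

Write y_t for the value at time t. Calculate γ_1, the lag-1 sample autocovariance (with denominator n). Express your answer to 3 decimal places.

Mean ȳ = (6 + 12 + 5 + 12 + 11 + 14)/6 = 10.0000
Deviations: -4.0000, 2.0000, -5.0000, 2.0000, 1.0000, 4.0000
Σ_{t=1}^{5}(y_t−ȳ)(y_{t+1}−ȳ) = -22.0000
γ_1 = -22.0000 / 6 = -3.667

-3.667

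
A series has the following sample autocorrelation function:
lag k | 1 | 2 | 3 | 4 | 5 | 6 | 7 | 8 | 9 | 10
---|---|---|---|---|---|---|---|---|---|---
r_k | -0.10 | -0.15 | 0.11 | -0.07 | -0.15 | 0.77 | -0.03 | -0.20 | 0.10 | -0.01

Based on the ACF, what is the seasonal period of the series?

The largest autocorrelation is r_6 = 0.77; the remaining lags stay at or below 0.11.
The dominant spike at lag 6 indicates a seasonal period of 6.

6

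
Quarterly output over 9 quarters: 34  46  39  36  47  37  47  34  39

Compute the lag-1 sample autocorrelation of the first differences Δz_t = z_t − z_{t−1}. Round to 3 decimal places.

First differences Δz: 12, -7, -3, 11, -10, 10, -13, 5
Mean of differences = 0.6250
Numerator Σ(Δz_t−Δz̄)(Δz_{t+1}−Δz̄) = -493.8906
Denominator Σ(Δz_t−Δz̄)² = 713.8750
r_1(Δz) = -493.8906 / 713.8750 = -0.692

-0.692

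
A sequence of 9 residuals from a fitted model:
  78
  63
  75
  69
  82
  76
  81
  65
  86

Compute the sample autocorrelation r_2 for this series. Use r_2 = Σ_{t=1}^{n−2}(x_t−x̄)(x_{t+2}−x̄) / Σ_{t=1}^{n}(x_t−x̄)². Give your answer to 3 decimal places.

0.331

Mean x̄ = (78 + 63 + 75 + 69 + 82 + 76 + 81 + 65 + 86)/9 = 75.0000
Numerator Σ_{t=1}^{7}(x_t−x̄)(x_{t+2}−x̄) = 164.0000
Denominator Σ(x_t−x̄)² = 496.0000
r_2 = 164.0000 / 496.0000 = 0.331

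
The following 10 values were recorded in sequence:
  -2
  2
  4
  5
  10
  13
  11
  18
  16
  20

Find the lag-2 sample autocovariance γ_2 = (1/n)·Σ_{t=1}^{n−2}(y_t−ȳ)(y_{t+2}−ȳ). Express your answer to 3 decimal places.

20.712

Mean ȳ = (-2 + 2 + 4 + 5 + 10 + 13 + 11 + 18 + 16 + 20)/10 = 9.7000
Σ_{t=1}^{8}(y_t−ȳ)(y_{t+2}−ȳ) = 207.1200
γ_2 = 207.1200 / 10 = 20.712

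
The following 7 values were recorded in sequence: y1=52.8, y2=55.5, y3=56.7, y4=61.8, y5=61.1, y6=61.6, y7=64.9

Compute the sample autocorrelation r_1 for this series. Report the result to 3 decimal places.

0.453

Mean ȳ = (52.8 + 55.5 + 56.7 + 61.8 + 61.1 + 61.6 + 64.9)/7 = 59.2000
Numerator Σ_{t=1}^{6}(y_t−ȳ)(y_{t+1}−ȳ) = 49.6100
Denominator Σ(y_t−ȳ)² = 109.5200
r_1 = 49.6100 / 109.5200 = 0.453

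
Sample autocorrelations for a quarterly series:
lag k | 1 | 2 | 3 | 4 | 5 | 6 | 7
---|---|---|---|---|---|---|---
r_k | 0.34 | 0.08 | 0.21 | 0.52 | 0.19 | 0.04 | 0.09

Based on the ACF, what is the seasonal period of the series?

The largest autocorrelation is r_4 = 0.52; the remaining lags stay at or below 0.34. The elevated value at lag 1 (0.34), dropping to 0.08 at lag 2, reflects decaying short-term dependence rather than seasonality.
The dominant spike at lag 4 indicates a seasonal period of 4.

4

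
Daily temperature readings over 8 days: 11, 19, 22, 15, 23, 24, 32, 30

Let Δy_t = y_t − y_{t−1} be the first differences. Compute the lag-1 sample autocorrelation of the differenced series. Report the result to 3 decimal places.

-0.470

First differences Δy: 8, 3, -7, 8, 1, 8, -2
Mean of differences = 2.7143
Numerator Σ(Δy_t−Δȳ)(Δy_{t+1}−Δȳ) = -95.6531
Denominator Σ(Δy_t−Δȳ)² = 203.4286
r_1(Δy) = -95.6531 / 203.4286 = -0.470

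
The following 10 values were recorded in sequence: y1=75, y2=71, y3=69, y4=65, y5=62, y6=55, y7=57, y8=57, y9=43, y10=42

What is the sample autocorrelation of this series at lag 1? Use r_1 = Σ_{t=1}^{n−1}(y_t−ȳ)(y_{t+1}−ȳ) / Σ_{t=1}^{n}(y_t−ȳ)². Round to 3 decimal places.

Mean ȳ = (75 + 71 + 69 + 65 + 62 + 55 + 57 + 57 + 43 + 42)/10 = 59.6000
Numerator Σ_{t=1}^{9}(y_t−ȳ)(y_{t+1}−ȳ) = 689.4400
Denominator Σ(y_t−ȳ)² = 1110.4000
r_1 = 689.4400 / 1110.4000 = 0.621

0.621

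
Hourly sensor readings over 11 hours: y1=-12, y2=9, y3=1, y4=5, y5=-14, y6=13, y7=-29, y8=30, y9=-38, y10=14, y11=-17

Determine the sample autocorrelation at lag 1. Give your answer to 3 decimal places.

Mean ȳ = (-12 + 9 + 1 + 5 − 14 + 13 − 29 + 30 − 38 + 14 − 17)/11 = -3.4545
Numerator Σ_{t=1}^{10}(y_t−ȳ)(y_{t+1}−ȳ) = -3546.0248
Denominator Σ(y_t−ȳ)² = 4154.7273
r_1 = -3546.0248 / 4154.7273 = -0.853

-0.853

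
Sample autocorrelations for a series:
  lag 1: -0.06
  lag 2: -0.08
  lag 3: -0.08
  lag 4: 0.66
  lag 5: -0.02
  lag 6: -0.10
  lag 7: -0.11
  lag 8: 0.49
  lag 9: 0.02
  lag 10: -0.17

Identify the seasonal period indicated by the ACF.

4

The largest autocorrelation is r_4 = 0.66, with a weaker echo at lag 8 (0.49); the remaining lags stay at or below 0.02.
The dominant spike at lag 4 indicates a seasonal period of 4.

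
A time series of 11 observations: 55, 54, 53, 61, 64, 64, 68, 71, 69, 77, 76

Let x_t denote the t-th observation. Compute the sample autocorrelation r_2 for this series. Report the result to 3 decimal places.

0.420

Mean x̄ = (55 + 54 + 53 + 61 + 64 + 64 + 68 + 71 + 69 + 77 + 76)/11 = 64.7273
Numerator Σ_{t=1}^{9}(x_t−x̄)(x_{t+2}−x̄) = 297.4876
Denominator Σ(x_t−x̄)² = 708.1818
r_2 = 297.4876 / 708.1818 = 0.420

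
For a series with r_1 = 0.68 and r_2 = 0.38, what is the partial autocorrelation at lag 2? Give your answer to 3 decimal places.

φ_{22} = (r_2 − r_1²) / (1 − r_1²)
r_1² = (0.68)² = 0.4624
Numerator = 0.38 − 0.4624 = -0.0824; denominator = 1 − 0.4624 = 0.5376
φ_{22} = -0.0824 / 0.5376 = -0.153

-0.153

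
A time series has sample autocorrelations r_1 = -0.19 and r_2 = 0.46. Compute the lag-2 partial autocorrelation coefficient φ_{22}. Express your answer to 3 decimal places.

φ_{22} = (r_2 − r_1²) / (1 − r_1²)
r_1² = (-0.19)² = 0.0361
Numerator = 0.46 − 0.0361 = 0.4239; denominator = 1 − 0.0361 = 0.9639
φ_{22} = 0.4239 / 0.9639 = 0.440

0.440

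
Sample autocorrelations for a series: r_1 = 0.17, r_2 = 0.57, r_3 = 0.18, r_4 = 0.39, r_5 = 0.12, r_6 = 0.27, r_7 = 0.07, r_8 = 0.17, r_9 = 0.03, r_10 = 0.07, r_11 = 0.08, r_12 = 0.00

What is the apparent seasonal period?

2

The largest autocorrelation is r_2 = 0.57, with weaker echoes at lags 4 (0.39) and 6 (0.27); the remaining lags stay at or below 0.18.
The dominant spike at lag 2 indicates a seasonal period of 2.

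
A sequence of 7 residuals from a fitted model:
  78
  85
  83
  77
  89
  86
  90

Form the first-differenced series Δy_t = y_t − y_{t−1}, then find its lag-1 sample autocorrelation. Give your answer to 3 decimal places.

-0.547

First differences Δy: 7, -2, -6, 12, -3, 4
Mean of differences = 2.0000
Numerator Σ(Δy_t−Δȳ)(Δy_{t+1}−Δȳ) = -128.0000
Denominator Σ(Δy_t−Δȳ)² = 234.0000
r_1(Δy) = -128.0000 / 234.0000 = -0.547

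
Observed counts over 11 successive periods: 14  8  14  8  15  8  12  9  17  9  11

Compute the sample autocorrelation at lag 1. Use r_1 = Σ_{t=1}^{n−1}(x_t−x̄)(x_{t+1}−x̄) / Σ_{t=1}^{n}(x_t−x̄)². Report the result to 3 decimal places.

-0.770

Mean x̄ = (14 + 8 + 14 + 8 + 15 + 8 + 12 + 9 + 17 + 9 + 11)/11 = 11.3636
Numerator Σ_{t=1}^{10}(x_t−x̄)(x_{t+1}−x̄) = -80.4959
Denominator Σ(x_t−x̄)² = 104.5455
r_1 = -80.4959 / 104.5455 = -0.770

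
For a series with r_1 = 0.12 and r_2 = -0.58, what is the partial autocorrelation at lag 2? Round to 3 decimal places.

φ_{22} = (r_2 − r_1²) / (1 − r_1²)
r_1² = (0.12)² = 0.0144
Numerator = -0.58 − 0.0144 = -0.5944; denominator = 1 − 0.0144 = 0.9856
φ_{22} = -0.5944 / 0.9856 = -0.603

-0.603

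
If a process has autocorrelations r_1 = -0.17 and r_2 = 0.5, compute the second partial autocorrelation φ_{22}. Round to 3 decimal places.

φ_{22} = (r_2 − r_1²) / (1 − r_1²)
r_1² = (-0.17)² = 0.0289
Numerator = 0.5 − 0.0289 = 0.4711; denominator = 1 − 0.0289 = 0.9711
φ_{22} = 0.4711 / 0.9711 = 0.485

0.485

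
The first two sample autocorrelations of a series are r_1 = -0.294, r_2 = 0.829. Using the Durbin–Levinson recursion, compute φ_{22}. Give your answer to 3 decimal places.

0.813

φ_{22} = (r_2 − r_1²) / (1 − r_1²)
r_1² = (-0.294)² = 0.086436
Numerator = 0.829 − 0.0864 = 0.7426; denominator = 1 − 0.0864 = 0.9136
φ_{22} = 0.7426 / 0.9136 = 0.813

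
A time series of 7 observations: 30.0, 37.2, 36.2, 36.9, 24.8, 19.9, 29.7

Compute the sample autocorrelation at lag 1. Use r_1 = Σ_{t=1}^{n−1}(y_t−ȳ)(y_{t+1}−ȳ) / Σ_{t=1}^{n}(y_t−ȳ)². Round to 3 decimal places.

0.391

Mean ȳ = (30.0 + 37.2 + 36.2 + 36.9 + 24.8 + 19.9 + 29.7)/7 = 30.6714
Deviations from mean: -0.6714, 6.5286, 5.5286, 6.2286, -5.8714, -10.7714, -0.9714
Numerator Σ_{t=1}^{6}(y_t−ȳ)(y_{t+1}−ȳ) = 103.2820
Denominator Σ(y_t−ȳ)² = 263.8743
r_1 = 103.2820 / 263.8743 = 0.391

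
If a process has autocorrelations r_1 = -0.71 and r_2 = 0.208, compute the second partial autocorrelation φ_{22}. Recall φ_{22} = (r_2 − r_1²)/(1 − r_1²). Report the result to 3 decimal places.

-0.597

φ_{22} = (r_2 − r_1²) / (1 − r_1²)
r_1² = (-0.71)² = 0.5041
Numerator = 0.208 − 0.5041 = -0.2961; denominator = 1 − 0.5041 = 0.4959
φ_{22} = -0.2961 / 0.4959 = -0.597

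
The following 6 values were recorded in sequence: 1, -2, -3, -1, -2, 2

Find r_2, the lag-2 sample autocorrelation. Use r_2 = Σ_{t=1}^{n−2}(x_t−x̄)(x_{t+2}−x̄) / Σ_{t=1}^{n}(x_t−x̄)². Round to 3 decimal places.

-0.091

Mean x̄ = (1 − 2 − 3 − 1 − 2 + 2)/6 = -0.8333
Σ(x_t−x̄)(x_{t+2}−x̄) = (-3.9722) + (0.1944) + (2.5278) + (-0.4722) = -1.7222
Denominator Σ(x_t−x̄)² = 18.8333
r_2 = -1.7222 / 18.8333 = -0.091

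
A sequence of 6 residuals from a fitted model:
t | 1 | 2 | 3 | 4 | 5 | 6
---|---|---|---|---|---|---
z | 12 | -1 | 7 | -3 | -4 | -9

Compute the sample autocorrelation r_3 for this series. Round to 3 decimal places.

Mean z̄ = (12 − 1 + 7 − 3 − 4 − 9)/6 = 0.3333
Deviations from mean: 11.6667, -1.3333, 6.6667, -3.3333, -4.3333, -9.3333
Σ(z_t−z̄)(z_{t+3}−z̄) = (-38.8889) + (5.7778) + (-62.2222) = -95.3333
Denominator Σ(z_t−z̄)² = 299.3333
r_3 = -95.3333 / 299.3333 = -0.318

-0.318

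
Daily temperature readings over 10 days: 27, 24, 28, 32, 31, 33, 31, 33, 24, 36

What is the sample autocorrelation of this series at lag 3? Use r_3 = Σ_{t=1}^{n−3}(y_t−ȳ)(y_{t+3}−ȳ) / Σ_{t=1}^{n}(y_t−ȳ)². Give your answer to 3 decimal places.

Mean ȳ = (27 + 24 + 28 + 32 + 31 + 33 + 31 + 33 + 24 + 36)/10 = 29.9000
Σ(y_t−ȳ)(y_{t+3}−ȳ) = (-6.0900) + (-6.4900) + (-5.8900) + (2.3100) + (3.4100) + (-18.2900) + (6.7100) = -24.3300
Denominator Σ(y_t−ȳ)² = 144.9000
r_3 = -24.3300 / 144.9000 = -0.168

-0.168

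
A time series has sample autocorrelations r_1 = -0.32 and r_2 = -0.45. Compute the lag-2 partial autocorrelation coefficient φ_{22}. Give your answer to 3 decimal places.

φ_{22} = (r_2 − r_1²) / (1 − r_1²)
r_1² = (-0.32)² = 0.1024
Numerator = -0.45 − 0.1024 = -0.5524; denominator = 1 − 0.1024 = 0.8976
φ_{22} = -0.5524 / 0.8976 = -0.615

-0.615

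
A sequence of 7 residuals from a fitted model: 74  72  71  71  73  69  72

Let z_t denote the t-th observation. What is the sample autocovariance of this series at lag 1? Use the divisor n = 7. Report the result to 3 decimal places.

Mean z̄ = (74 + 72 + 71 + 71 + 73 + 69 + 72)/7 = 71.7143
Σ_{t=1}^{6}(z_t−z̄)(z_{t+1}−z̄) = -4.2245
γ_1 = -4.2245 / 7 = -0.603

-0.603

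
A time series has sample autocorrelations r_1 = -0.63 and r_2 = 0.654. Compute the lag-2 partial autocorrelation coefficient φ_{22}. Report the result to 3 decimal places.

0.426

φ_{22} = (r_2 − r_1²) / (1 − r_1²)
r_1² = (-0.63)² = 0.3969
Numerator = 0.654 − 0.3969 = 0.2571; denominator = 1 − 0.3969 = 0.6031
φ_{22} = 0.2571 / 0.6031 = 0.426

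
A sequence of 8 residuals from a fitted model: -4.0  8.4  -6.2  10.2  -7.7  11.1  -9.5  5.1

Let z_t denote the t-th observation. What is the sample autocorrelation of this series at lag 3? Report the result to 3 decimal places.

-0.605

Mean z̄ = (-4.0 + 8.4 − 6.2 + 10.2 − 7.7 + 11.1 − 9.5 + 5.1)/8 = 0.9250
Deviations from mean: -4.9250, 7.4750, -7.1250, 9.2750, -8.6250, 10.1750, -10.4250, 4.1750
Numerator Σ_{t=1}^{5}(z_t−z̄)(z_{t+3}−z̄) = -315.3494
Denominator Σ(z_t−z̄)² = 520.9550
r_3 = -315.3494 / 520.9550 = -0.605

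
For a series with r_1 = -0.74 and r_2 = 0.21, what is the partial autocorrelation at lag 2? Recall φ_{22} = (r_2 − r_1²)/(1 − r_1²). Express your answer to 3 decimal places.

φ_{22} = (r_2 − r_1²) / (1 − r_1²)
r_1² = (-0.74)² = 0.5476
Numerator = 0.21 − 0.5476 = -0.3376; denominator = 1 − 0.5476 = 0.4524
φ_{22} = -0.3376 / 0.4524 = -0.746

-0.746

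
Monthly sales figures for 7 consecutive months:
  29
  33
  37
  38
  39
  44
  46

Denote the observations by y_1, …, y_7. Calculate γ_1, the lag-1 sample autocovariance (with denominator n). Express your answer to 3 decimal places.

Mean ȳ = (29 + 33 + 37 + 38 + 39 + 44 + 46)/7 = 38.0000
Deviations: -9.0000, -5.0000, -1.0000, 0.0000, 1.0000, 6.0000, 8.0000
Σ_{t=1}^{6}(y_t−ȳ)(y_{t+1}−ȳ) = 104.0000
γ_1 = 104.0000 / 7 = 14.857

14.857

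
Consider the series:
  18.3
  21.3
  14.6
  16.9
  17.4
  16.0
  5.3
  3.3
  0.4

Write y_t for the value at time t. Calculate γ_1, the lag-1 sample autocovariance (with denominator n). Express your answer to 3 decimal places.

Mean ȳ = (18.3 + 21.3 + 14.6 + 16.9 + 17.4 + 16.0 + 5.3 + 3.3 + 0.4)/9 = 12.6111
Σ_{t=1}^{8}(y_t−ȳ)(y_{t+1}−ȳ) = 269.0065
γ_1 = 269.0065 / 9 = 29.890

29.890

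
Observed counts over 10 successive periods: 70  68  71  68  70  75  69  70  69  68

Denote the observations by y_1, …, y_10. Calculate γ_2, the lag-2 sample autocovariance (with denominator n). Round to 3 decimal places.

-0.448

Mean ȳ = (70 + 68 + 71 + 68 + 70 + 75 + 69 + 70 + 69 + 68)/10 = 69.8000
Σ_{t=1}^{8}(y_t−ȳ)(y_{t+2}−ȳ) = -4.4800
γ_2 = -4.4800 / 10 = -0.448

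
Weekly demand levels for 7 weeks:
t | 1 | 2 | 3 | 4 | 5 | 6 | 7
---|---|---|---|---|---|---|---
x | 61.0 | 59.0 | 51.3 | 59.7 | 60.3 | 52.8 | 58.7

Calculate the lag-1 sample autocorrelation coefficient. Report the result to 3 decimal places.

Mean x̄ = (61.0 + 59.0 + 51.3 + 59.7 + 60.3 + 52.8 + 58.7)/7 = 57.5429
Σ(x_t−x̄)(x_{t+1}−x̄) = (5.0376) + (-9.0967) + (-13.4667) + (5.9476) + (-13.0767) + (-5.4882) = -30.1433
Denominator Σ(x_t−x̄)² = 89.1371
r_1 = -30.1433 / 89.1371 = -0.338

-0.338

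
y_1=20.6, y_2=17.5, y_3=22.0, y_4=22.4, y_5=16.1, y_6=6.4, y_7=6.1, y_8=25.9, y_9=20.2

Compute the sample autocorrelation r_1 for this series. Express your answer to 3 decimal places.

Mean ȳ = (20.6 + 17.5 + 22.0 + 22.4 + 16.1 + 6.4 + 6.1 + 25.9 + 20.2)/9 = 17.4667
Numerator Σ_{t=1}^{8}(y_t−ȳ)(y_{t+1}−ȳ) = 83.9856
Denominator Σ(y_t−ȳ)² = 386.8400
r_1 = 83.9856 / 386.8400 = 0.217

0.217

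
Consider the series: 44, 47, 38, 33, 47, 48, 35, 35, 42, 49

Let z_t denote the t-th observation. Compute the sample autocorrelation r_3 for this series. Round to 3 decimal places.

-0.117

Mean z̄ = (44 + 47 + 38 + 33 + 47 + 48 + 35 + 35 + 42 + 49)/10 = 41.8000
Σ(z_t−z̄)(z_{t+3}−z̄) = (-19.3600) + (27.0400) + (-23.5600) + (59.8400) + (-35.3600) + (1.2400) + (-48.9600) = -39.1200
Denominator Σ(z_t−z̄)² = 333.6000
r_3 = -39.1200 / 333.6000 = -0.117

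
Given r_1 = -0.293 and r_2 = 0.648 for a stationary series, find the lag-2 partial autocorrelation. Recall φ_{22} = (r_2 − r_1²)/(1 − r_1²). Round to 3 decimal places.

φ_{22} = (r_2 − r_1²) / (1 − r_1²)
r_1² = (-0.293)² = 0.085849
Numerator = 0.648 − 0.0858 = 0.5622; denominator = 1 − 0.0858 = 0.9142
φ_{22} = 0.5622 / 0.9142 = 0.615

0.615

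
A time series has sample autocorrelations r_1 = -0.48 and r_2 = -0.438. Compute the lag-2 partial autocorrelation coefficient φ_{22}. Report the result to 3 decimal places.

-0.869

φ_{22} = (r_2 − r_1²) / (1 − r_1²)
r_1² = (-0.48)² = 0.2304
Numerator = -0.438 − 0.2304 = -0.6684; denominator = 1 − 0.2304 = 0.7696
φ_{22} = -0.6684 / 0.7696 = -0.869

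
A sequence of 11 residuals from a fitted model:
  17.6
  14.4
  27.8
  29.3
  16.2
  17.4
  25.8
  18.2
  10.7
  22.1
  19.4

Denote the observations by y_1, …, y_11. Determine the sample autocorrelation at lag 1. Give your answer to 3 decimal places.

Mean ȳ = (17.6 + 14.4 + 27.8 + 29.3 + 16.2 + 17.4 + 25.8 + 18.2 + 10.7 + 22.1 + 19.4)/11 = 19.9000
Numerator Σ_{t=1}^{10}(y_t−ȳ)(y_{t+1}−ȳ) = -12.5500
Denominator Σ(y_t−ȳ)² = 333.6800
r_1 = -12.5500 / 333.6800 = -0.038

-0.038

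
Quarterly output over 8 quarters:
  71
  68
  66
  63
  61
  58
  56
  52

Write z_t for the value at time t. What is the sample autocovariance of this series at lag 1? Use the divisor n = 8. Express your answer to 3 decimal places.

Mean z̄ = (71 + 68 + 66 + 63 + 61 + 58 + 56 + 52)/8 = 61.8750
Σ_{t=1}^{7}(z_t−z̄)(z_{t+1}−z̄) = 168.9844
γ_1 = 168.9844 / 8 = 21.123

21.123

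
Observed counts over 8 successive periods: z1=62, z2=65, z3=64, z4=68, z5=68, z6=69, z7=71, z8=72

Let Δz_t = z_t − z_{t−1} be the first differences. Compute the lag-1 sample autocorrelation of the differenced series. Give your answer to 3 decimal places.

First differences Δz: 3, -1, 4, 0, 1, 2, 1
Mean of differences = 1.4286
Numerator Σ(Δz_t−Δz̄)(Δz_{t+1}−Δz̄) = -13.6122
Denominator Σ(Δz_t−Δz̄)² = 17.7143
r_1(Δz) = -13.6122 / 17.7143 = -0.768

-0.768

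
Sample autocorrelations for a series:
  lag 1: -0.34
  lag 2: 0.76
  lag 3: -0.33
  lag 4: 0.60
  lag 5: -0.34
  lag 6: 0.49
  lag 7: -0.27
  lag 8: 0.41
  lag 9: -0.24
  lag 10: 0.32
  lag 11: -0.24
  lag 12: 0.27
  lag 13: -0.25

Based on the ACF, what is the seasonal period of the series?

2

The largest autocorrelation is r_2 = 0.76, with weaker echoes at lags 4 (0.60), 6 (0.49), 8 (0.41), 10 (0.32) and 12 (0.27); the remaining lags stay at or below -0.24.
The dominant spike at lag 2 indicates a seasonal period of 2.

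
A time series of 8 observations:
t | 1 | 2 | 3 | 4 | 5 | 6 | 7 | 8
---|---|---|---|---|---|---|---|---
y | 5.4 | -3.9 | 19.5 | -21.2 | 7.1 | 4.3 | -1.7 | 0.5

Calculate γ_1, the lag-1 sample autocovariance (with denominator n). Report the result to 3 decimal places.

-80.668

Mean ȳ = (5.4 − 3.9 + 19.5 − 21.2 + 7.1 + 4.3 − 1.7 + 0.5)/8 = 1.2500
Σ_{t=1}^{7}(y_t−ȳ)(y_{t+1}−ȳ) = -645.3475
γ_1 = -645.3475 / 8 = -80.668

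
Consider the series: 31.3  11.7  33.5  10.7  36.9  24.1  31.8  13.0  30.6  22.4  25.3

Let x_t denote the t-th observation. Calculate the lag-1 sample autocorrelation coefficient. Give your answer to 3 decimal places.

Mean x̄ = (31.3 + 11.7 + 33.5 + 10.7 + 36.9 + 24.1 + 31.8 + 13.0 + 30.6 + 22.4 + 25.3)/11 = 24.6636
Numerator Σ_{t=1}^{10}(x_t−x̄)(x_{t+1}−x̄) = -673.1077
Denominator Σ(x_t−x̄)² = 862.9455
r_1 = -673.1077 / 862.9455 = -0.780

-0.780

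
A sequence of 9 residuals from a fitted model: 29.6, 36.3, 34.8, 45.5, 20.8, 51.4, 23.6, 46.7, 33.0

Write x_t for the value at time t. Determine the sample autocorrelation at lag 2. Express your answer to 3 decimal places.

Mean x̄ = (29.6 + 36.3 + 34.8 + 45.5 + 20.8 + 51.4 + 23.6 + 46.7 + 33.0)/9 = 35.7444
Σ(x_t−x̄)(x_{t+2}−x̄) = (5.8031) + (5.4198) + (14.1142) + (152.7286) + (181.4920) + (171.5153) + (33.3298) = 564.4027
Denominator Σ(x_t−x̄)² = 877.6022
r_2 = 564.4027 / 877.6022 = 0.643

0.643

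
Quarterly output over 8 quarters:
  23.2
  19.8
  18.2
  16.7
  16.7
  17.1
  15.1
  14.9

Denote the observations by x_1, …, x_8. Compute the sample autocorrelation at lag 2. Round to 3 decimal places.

0.097

Mean x̄ = (23.2 + 19.8 + 18.2 + 16.7 + 16.7 + 17.1 + 15.1 + 14.9)/8 = 17.7125
Σ(x_t−x̄)(x_{t+2}−x̄) = (2.6752) + (-2.1136) + (-0.4936) + (0.6202) + (2.6452) + (1.7227) = 5.0559
Denominator Σ(x_t−x̄)² = 51.8688
r_2 = 5.0559 / 51.8688 = 0.097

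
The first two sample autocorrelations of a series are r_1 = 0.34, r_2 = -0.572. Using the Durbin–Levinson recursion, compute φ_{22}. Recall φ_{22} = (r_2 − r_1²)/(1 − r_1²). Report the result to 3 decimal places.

-0.777

φ_{22} = (r_2 − r_1²) / (1 − r_1²)
r_1² = (0.34)² = 0.1156
Numerator = -0.572 − 0.1156 = -0.6876; denominator = 1 − 0.1156 = 0.8844
φ_{22} = -0.6876 / 0.8844 = -0.777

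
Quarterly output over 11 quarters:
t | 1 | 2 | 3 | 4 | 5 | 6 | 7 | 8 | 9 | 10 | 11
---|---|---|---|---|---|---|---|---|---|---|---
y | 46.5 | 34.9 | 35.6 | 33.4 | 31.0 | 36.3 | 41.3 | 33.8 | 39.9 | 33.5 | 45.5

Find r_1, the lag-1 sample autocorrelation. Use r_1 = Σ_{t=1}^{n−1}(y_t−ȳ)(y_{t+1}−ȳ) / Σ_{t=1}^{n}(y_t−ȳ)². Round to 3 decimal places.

-0.175

Mean ȳ = (46.5 + 34.9 + 35.6 + 33.4 + 31.0 + 36.3 + 41.3 + 33.8 + 39.9 + 33.5 + 45.5)/11 = 37.4273
Numerator Σ_{t=1}^{10}(y_t−ȳ)(y_{t+1}−ȳ) = -46.6198
Denominator Σ(y_t−ȳ)² = 265.7018
r_1 = -46.6198 / 265.7018 = -0.175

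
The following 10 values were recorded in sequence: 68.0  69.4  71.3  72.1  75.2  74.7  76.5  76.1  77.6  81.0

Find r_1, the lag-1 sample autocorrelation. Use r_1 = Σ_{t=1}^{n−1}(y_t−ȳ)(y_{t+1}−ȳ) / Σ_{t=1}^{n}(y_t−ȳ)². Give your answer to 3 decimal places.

Mean ȳ = (68.0 + 69.4 + 71.3 + 72.1 + 75.2 + 74.7 + 76.5 + 76.1 + 77.6 + 81.0)/10 = 74.1900
Numerator Σ_{t=1}^{9}(y_t−ȳ)(y_{t+1}−ȳ) = 83.2629
Denominator Σ(y_t−ȳ)² = 142.2490
r_1 = 83.2629 / 142.2490 = 0.585

0.585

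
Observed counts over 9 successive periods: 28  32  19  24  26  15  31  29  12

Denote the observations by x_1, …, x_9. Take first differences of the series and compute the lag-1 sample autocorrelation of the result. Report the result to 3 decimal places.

First differences Δx: 4, -13, 5, 2, -11, 16, -2, -17
Mean of differences = -2.0000
Numerator Σ(Δx_t−Δx̄)(Δx_{t+1}−Δx̄) = -313.0000
Denominator Σ(Δx_t−Δx̄)² = 852.0000
r_1(Δx) = -313.0000 / 852.0000 = -0.367

-0.367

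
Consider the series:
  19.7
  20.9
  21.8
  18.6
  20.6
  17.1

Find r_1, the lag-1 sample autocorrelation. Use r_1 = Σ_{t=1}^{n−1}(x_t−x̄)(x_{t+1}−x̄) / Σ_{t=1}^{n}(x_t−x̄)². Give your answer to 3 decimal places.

Mean x̄ = (19.7 + 20.9 + 21.8 + 18.6 + 20.6 + 17.1)/6 = 19.7833
Deviations from mean: -0.0833, 1.1167, 2.0167, -1.1833, 0.8167, -2.6833
Numerator Σ_{t=1}^{5}(x_t−x̄)(x_{t+1}−x̄) = -3.3853
Denominator Σ(x_t−x̄)² = 14.5883
r_1 = -3.3853 / 14.5883 = -0.232

-0.232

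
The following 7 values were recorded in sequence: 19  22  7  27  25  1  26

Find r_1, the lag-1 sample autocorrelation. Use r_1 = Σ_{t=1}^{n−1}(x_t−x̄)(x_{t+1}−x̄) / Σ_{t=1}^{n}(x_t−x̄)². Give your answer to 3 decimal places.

Mean x̄ = (19 + 22 + 7 + 27 + 25 + 1 + 26)/7 = 18.1429
Numerator Σ_{t=1}^{6}(x_t−x̄)(x_{t+1}−x̄) = -329.8776
Denominator Σ(x_t−x̄)² = 620.8571
r_1 = -329.8776 / 620.8571 = -0.531

-0.531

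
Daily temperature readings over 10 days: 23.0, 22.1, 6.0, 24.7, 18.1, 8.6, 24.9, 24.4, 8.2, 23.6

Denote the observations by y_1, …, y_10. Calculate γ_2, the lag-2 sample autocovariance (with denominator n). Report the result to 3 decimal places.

-18.775

Mean ȳ = (23.0 + 22.1 + 6.0 + 24.7 + 18.1 + 8.6 + 24.9 + 24.4 + 8.2 + 23.6)/10 = 18.3600
Σ_{t=1}^{8}(y_t−ȳ)(y_{t+2}−ȳ) = -187.7512
γ_2 = -187.7512 / 10 = -18.775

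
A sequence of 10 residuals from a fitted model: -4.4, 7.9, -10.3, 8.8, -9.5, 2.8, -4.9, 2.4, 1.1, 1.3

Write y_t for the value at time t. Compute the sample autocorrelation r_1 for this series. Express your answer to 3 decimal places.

Mean ȳ = (-4.4 + 7.9 − 10.3 + 8.8 − 9.5 + 2.8 − 4.9 + 2.4 + 1.1 + 1.3)/10 = -0.4800
Numerator Σ_{t=1}^{9}(y_t−ȳ)(y_{t+1}−ȳ) = -339.4264
Denominator Σ(y_t−ȳ)² = 393.7560
r_1 = -339.4264 / 393.7560 = -0.862

-0.862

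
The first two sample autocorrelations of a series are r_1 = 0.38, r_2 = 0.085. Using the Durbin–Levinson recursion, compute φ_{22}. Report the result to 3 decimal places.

-0.069

φ_{22} = (r_2 − r_1²) / (1 − r_1²)
r_1² = (0.38)² = 0.1444
Numerator = 0.085 − 0.1444 = -0.0594; denominator = 1 − 0.1444 = 0.8556
φ_{22} = -0.0594 / 0.8556 = -0.069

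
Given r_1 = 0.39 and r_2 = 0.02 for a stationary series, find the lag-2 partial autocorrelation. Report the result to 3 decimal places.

φ_{22} = (r_2 − r_1²) / (1 − r_1²)
r_1² = (0.39)² = 0.1521
Numerator = 0.02 − 0.1521 = -0.1321; denominator = 1 − 0.1521 = 0.8479
φ_{22} = -0.1321 / 0.8479 = -0.156

-0.156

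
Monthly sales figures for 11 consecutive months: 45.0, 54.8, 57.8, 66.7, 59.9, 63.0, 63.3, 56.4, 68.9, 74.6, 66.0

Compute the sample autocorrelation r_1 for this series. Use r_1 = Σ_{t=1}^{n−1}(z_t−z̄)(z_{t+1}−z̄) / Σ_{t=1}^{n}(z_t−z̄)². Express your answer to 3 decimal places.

0.340

Mean z̄ = (45.0 + 54.8 + 57.8 + 66.7 + 59.9 + 63.0 + 63.3 + 56.4 + 68.9 + 74.6 + 66.0)/11 = 61.4909
Numerator Σ_{t=1}^{10}(z_t−z̄)(z_{t+1}−z̄) = 217.1581
Denominator Σ(z_t−z̄)² = 638.5491
r_1 = 217.1581 / 638.5491 = 0.340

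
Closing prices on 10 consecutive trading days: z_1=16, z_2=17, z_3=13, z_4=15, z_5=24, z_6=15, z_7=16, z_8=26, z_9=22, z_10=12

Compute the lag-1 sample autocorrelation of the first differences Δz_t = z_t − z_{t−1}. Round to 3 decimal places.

First differences Δz: 1, -4, 2, 9, -9, 1, 10, -4, -10
Mean of differences = -0.4444
Numerator Σ(Δz_t−Δz̄)(Δz_{t+1}−Δz̄) = -71.9753
Denominator Σ(Δz_t−Δz̄)² = 398.2222
r_1(Δz) = -71.9753 / 398.2222 = -0.181

-0.181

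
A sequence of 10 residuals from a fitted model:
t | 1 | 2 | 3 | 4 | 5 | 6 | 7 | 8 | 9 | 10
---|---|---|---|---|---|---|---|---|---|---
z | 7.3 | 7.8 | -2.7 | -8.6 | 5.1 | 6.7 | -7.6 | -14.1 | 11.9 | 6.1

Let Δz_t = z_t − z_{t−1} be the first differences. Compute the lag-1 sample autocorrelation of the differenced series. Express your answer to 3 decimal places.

First differences Δz: 0.5, -10.5, -5.9, 13.7, 1.6, -14.3, -6.5, 26.0, -5.8
Mean of differences = -0.1333
Numerator Σ(Δz_t−Δz̄)(Δz_{t+1}−Δz̄) = -251.4111
Denominator Σ(Δz_t−Δz̄)² = 1291.7800
r_1(Δz) = -251.4111 / 1291.7800 = -0.195

-0.195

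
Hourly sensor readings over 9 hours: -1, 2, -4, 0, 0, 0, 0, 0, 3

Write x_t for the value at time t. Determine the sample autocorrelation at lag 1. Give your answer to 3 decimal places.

Mean x̄ = (-1 + 2 − 4 + 0 + 0 + 0 + 0 + 0 + 3)/9 = 0.0000
Numerator Σ_{t=1}^{8}(x_t−x̄)(x_{t+1}−x̄) = -10.0000
Denominator Σ(x_t−x̄)² = 30.0000
r_1 = -10.0000 / 30.0000 = -0.333

-0.333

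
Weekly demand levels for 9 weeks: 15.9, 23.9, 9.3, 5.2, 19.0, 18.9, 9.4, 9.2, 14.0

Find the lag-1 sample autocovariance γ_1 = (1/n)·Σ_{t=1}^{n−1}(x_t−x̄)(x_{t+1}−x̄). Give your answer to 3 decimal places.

Mean x̄ = (15.9 + 23.9 + 9.3 + 5.2 + 19.0 + 18.9 + 9.4 + 9.2 + 14.0)/9 = 13.8667
Σ_{t=1}^{8}(x_t−x̄)(x_{t+1}−x̄) = -6.7511
γ_1 = -6.7511 / 9 = -0.750

-0.750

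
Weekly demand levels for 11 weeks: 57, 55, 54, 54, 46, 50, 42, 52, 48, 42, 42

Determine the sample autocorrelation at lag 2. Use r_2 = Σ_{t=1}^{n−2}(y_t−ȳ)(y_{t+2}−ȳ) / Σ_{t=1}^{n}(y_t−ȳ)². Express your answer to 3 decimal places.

0.240

Mean ȳ = (57 + 55 + 54 + 54 + 46 + 50 + 42 + 52 + 48 + 42 + 42)/11 = 49.2727
Numerator Σ_{t=1}^{9}(y_t−ȳ)(y_{t+2}−ȳ) = 76.0331
Denominator Σ(y_t−ȳ)² = 316.1818
r_2 = 76.0331 / 316.1818 = 0.240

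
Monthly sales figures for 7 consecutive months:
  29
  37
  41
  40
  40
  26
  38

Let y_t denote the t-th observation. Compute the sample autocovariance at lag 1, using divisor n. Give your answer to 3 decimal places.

Mean ȳ = (29 + 37 + 41 + 40 + 40 + 26 + 38)/7 = 35.8571
Deviations: -6.8571, 1.1429, 5.1429, 4.1429, 4.1429, -9.8571, 2.1429
Σ_{t=1}^{6}(y_t−ȳ)(y_{t+1}−ȳ) = -25.4490
γ_1 = -25.4490 / 7 = -3.636

-3.636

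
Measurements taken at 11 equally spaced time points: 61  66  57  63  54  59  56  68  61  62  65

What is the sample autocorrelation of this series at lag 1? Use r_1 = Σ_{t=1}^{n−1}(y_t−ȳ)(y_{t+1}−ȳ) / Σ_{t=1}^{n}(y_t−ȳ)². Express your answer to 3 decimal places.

-0.258

Mean ȳ = (61 + 66 + 57 + 63 + 54 + 59 + 56 + 68 + 61 + 62 + 65)/11 = 61.0909
Numerator Σ_{t=1}^{10}(y_t−ȳ)(y_{t+1}−ȳ) = -48.7355
Denominator Σ(y_t−ȳ)² = 188.9091
r_1 = -48.7355 / 188.9091 = -0.258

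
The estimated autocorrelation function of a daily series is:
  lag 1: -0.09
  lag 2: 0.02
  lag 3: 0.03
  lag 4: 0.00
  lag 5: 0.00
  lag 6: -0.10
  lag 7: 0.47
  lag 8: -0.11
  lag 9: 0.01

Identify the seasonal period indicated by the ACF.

7

The largest autocorrelation is r_7 = 0.47; the remaining lags stay at or below 0.03.
The dominant spike at lag 7 indicates a seasonal period of 7.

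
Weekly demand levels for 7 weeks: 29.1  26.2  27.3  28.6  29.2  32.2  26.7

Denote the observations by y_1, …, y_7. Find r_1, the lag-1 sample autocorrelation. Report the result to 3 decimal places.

Mean ȳ = (29.1 + 26.2 + 27.3 + 28.6 + 29.2 + 32.2 + 26.7)/7 = 28.4714
Deviations from mean: 0.6286, -2.2714, -1.1714, 0.1286, 0.7286, 3.7286, -1.7714
Numerator Σ_{t=1}^{6}(y_t−ȳ)(y_{t+1}−ȳ) = -2.7122
Denominator Σ(y_t−ȳ)² = 24.5143
r_1 = -2.7122 / 24.5143 = -0.111

-0.111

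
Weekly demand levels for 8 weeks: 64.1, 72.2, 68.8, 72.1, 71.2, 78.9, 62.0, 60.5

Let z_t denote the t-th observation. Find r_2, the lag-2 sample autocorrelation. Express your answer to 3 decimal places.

Mean z̄ = (64.1 + 72.2 + 68.8 + 72.1 + 71.2 + 78.9 + 62.0 + 60.5)/8 = 68.7250
Deviations from mean: -4.6250, 3.4750, 0.0750, 3.3750, 2.4750, 10.1750, -6.7250, -8.2250
Σ(z_t−z̄)(z_{t+2}−z̄) = (-0.3469) + (11.7281) + (0.1856) + (34.3406) + (-16.6444) + (-83.6894) = -54.4263
Denominator Σ(z_t−z̄)² = 267.3950
r_2 = -54.4263 / 267.3950 = -0.204

-0.204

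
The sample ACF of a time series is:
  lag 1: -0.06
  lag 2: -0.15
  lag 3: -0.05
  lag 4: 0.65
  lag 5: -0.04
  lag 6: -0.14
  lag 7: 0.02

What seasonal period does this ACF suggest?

The largest autocorrelation is r_4 = 0.65; the remaining lags stay at or below 0.02.
The dominant spike at lag 4 indicates a seasonal period of 4.

4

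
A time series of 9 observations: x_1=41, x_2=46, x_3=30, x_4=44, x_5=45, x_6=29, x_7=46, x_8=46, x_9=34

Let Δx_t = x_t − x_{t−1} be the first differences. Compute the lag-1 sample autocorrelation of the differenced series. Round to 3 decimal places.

First differences Δx: 5, -16, 14, 1, -16, 17, 0, -12
Mean of differences = -0.8750
Numerator Σ(Δx_t−Δx̄)(Δx_{t+1}−Δx̄) = -578.7656
Denominator Σ(Δx_t−Δx̄)² = 1160.8750
r_1(Δx) = -578.7656 / 1160.8750 = -0.499

-0.499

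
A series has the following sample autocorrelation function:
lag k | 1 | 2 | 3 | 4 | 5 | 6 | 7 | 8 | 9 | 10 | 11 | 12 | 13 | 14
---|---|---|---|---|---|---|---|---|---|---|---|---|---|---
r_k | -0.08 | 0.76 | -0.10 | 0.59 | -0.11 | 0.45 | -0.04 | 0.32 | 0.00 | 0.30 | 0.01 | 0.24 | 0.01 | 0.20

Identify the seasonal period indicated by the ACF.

The largest autocorrelation is r_2 = 0.76, with weaker echoes at lags 4 (0.59), 6 (0.45), 8 (0.32), 10 (0.30), 12 (0.24) and 14 (0.20); the remaining lags stay at or below 0.01.
The dominant spike at lag 2 indicates a seasonal period of 2.

2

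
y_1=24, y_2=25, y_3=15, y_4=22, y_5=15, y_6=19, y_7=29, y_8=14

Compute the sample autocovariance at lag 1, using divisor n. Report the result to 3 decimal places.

-10.627

Mean ȳ = (24 + 25 + 15 + 22 + 15 + 19 + 29 + 14)/8 = 20.3750
Deviations: 3.6250, 4.6250, -5.3750, 1.6250, -5.3750, -1.3750, 8.6250, -6.3750
Σ_{t=1}^{7}(y_t−ȳ)(y_{t+1}−ȳ) = -85.0156
γ_1 = -85.0156 / 8 = -10.627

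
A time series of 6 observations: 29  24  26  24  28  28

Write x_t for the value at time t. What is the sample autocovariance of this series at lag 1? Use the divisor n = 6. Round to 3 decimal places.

-0.875

Mean x̄ = (29 + 24 + 26 + 24 + 28 + 28)/6 = 26.5000
Deviations: 2.5000, -2.5000, -0.5000, -2.5000, 1.5000, 1.5000
Σ_{t=1}^{5}(x_t−x̄)(x_{t+1}−x̄) = -5.2500
γ_1 = -5.2500 / 6 = -0.875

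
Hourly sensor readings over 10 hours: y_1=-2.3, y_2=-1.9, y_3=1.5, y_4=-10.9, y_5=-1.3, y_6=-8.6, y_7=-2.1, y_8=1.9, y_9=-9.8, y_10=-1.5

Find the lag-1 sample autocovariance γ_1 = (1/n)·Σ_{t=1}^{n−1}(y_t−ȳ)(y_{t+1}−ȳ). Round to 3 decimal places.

Mean ȳ = (-2.3 − 1.9 + 1.5 − 10.9 − 1.3 − 8.6 − 2.1 + 1.9 − 9.8 − 1.5)/10 = -3.5000
Σ_{t=1}^{9}(y_t−ȳ)(y_{t+1}−ȳ) = -100.7800
γ_1 = -100.7800 / 10 = -10.078

-10.078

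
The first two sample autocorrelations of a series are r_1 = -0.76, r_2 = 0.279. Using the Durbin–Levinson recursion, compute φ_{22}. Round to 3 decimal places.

-0.707

φ_{22} = (r_2 − r_1²) / (1 − r_1²)
r_1² = (-0.76)² = 0.5776
Numerator = 0.279 − 0.5776 = -0.2986; denominator = 1 − 0.5776 = 0.4224
φ_{22} = -0.2986 / 0.4224 = -0.707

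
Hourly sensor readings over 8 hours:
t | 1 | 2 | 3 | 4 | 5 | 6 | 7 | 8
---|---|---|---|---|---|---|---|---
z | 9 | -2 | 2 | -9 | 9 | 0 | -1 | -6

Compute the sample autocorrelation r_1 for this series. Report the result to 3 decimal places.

-0.399

Mean z̄ = (9 − 2 + 2 − 9 + 9 + 0 − 1 − 6)/8 = 0.2500
Deviations from mean: 8.7500, -2.2500, 1.7500, -9.2500, 8.7500, -0.2500, -1.2500, -6.2500
Σ(z_t−z̄)(z_{t+1}−z̄) = (-19.6875) + (-3.9375) + (-16.1875) + (-80.9375) + (-2.1875) + (0.3125) + (7.8125) = -114.8125
Denominator Σ(z_t−z̄)² = 287.5000
r_1 = -114.8125 / 287.5000 = -0.399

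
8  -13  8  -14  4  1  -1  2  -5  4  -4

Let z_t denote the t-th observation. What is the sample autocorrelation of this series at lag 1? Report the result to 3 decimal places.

-0.772

Mean z̄ = (8 − 13 + 8 − 14 + 4 + 1 − 1 + 2 − 5 + 4 − 4)/11 = -0.9091
Numerator Σ_{t=1}^{10}(z_t−z̄)(z_{t+1}−z̄) = -434.5537
Denominator Σ(z_t−z̄)² = 562.9091
r_1 = -434.5537 / 562.9091 = -0.772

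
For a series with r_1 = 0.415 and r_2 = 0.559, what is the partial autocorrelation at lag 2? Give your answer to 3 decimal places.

0.467

φ_{22} = (r_2 − r_1²) / (1 − r_1²)
r_1² = (0.415)² = 0.172225
Numerator = 0.559 − 0.1722 = 0.3868; denominator = 1 − 0.1722 = 0.8278
φ_{22} = 0.3868 / 0.8278 = 0.467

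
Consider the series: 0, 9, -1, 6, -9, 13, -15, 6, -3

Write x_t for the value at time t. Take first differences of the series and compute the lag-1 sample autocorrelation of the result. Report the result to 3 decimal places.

First differences Δx: 9, -10, 7, -15, 22, -28, 21, -9
Mean of differences = -0.3750
Numerator Σ(Δx_t−Δx̄)(Δx_{t+1}−Δx̄) = -1989.2656
Denominator Σ(Δx_t−Δx̄)² = 2243.8750
r_1(Δx) = -1989.2656 / 2243.8750 = -0.887

-0.887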